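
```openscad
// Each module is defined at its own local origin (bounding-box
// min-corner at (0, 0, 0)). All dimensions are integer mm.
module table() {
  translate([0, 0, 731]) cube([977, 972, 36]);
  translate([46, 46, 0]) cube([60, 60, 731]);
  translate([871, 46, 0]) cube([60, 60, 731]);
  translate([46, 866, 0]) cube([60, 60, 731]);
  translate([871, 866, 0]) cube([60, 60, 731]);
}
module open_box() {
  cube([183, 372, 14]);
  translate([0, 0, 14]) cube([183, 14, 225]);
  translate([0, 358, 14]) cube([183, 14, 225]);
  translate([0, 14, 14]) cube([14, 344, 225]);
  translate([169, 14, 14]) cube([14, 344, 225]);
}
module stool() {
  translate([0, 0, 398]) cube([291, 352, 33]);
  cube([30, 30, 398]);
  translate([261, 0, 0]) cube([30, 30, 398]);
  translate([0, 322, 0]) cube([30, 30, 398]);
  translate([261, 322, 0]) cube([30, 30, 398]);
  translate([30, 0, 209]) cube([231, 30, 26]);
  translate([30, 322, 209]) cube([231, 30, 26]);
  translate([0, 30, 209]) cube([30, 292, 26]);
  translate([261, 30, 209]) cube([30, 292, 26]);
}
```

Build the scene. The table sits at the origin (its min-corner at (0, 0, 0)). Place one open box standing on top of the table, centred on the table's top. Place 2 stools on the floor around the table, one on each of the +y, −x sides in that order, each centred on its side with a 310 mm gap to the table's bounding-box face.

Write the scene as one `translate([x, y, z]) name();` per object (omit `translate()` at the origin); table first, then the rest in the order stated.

table();
translate([397, 300, 767]) open_box();
translate([343, 1282, 0]) stool();
translate([-601, 310, 0]) stool();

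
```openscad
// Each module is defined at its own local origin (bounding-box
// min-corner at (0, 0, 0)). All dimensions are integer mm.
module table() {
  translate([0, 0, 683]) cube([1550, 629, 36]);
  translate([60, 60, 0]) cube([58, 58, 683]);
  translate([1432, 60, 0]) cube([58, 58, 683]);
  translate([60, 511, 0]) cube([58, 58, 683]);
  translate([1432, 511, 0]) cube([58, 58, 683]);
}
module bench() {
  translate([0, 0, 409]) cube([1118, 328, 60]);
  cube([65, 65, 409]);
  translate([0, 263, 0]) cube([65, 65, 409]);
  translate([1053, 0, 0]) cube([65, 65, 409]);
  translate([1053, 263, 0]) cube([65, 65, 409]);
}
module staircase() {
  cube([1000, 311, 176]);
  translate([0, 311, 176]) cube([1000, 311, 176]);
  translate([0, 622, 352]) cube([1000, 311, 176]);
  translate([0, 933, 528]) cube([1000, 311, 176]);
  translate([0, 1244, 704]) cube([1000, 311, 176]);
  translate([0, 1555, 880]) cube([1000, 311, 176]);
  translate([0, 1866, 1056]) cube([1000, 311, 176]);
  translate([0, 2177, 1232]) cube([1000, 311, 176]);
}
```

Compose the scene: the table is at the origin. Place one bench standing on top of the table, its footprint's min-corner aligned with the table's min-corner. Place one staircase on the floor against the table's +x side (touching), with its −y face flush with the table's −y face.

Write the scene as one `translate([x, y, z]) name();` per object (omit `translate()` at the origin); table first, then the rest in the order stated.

table();
translate([0, 0, 719]) bench();
translate([1550, 0, 0]) staircase();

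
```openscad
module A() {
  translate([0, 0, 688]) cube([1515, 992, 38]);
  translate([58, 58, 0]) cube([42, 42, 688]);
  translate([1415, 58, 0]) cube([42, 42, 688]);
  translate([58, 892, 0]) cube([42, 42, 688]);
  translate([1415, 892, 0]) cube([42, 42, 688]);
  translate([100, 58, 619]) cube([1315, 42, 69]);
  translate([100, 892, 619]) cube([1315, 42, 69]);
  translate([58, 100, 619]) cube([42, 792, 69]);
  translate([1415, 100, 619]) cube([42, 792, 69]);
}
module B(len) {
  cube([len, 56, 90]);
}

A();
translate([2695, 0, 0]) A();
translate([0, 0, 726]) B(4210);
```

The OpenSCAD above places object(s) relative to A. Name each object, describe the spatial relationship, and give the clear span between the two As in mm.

Second table starts at x = 2695; first ends at x = 1515; clear span = 2695 − 1515 = 1180 mm.

A is a table. B is a beam. A beam spans the tops of two tables. The clear span between the two tables is 1180 mm.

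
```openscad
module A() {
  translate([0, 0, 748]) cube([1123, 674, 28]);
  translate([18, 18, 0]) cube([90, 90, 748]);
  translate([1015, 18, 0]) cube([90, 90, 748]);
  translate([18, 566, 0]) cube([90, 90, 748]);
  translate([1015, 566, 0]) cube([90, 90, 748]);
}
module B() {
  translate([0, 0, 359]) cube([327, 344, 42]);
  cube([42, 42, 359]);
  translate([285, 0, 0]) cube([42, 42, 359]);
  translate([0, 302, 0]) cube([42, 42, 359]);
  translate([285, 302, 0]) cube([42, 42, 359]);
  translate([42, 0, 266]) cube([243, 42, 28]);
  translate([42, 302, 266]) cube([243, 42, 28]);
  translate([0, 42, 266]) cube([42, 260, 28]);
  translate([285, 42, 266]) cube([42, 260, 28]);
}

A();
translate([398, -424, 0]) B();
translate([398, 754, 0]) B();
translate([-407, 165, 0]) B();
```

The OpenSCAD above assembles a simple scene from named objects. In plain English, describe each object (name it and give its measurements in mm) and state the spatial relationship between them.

A is a table: top 1123 mm (x) × 674 mm (y), 28 mm thick, upper face at z = 776 mm, on four 90×90 mm square legs, each inset 18 mm from the nearest pair of top edges, running from z = 0 to the bottom of the top.

B is a four-legged stool. The seat is 327×344 mm, 42 mm thick, top at z = 401 mm. It stands on four square legs, each 42×42 mm in cross-section, from z = 0 to the seat underside, each flush with a corner of the seat. Four stretchers, 42 mm wide and 28 mm tall, connect adjacent legs with their undersides at z = 266 mm, each running between the inner faces of the legs it joins and aligned with the legs' outer faces on the other axis.

Three stools sit around the table at the −y, +y, −x sides.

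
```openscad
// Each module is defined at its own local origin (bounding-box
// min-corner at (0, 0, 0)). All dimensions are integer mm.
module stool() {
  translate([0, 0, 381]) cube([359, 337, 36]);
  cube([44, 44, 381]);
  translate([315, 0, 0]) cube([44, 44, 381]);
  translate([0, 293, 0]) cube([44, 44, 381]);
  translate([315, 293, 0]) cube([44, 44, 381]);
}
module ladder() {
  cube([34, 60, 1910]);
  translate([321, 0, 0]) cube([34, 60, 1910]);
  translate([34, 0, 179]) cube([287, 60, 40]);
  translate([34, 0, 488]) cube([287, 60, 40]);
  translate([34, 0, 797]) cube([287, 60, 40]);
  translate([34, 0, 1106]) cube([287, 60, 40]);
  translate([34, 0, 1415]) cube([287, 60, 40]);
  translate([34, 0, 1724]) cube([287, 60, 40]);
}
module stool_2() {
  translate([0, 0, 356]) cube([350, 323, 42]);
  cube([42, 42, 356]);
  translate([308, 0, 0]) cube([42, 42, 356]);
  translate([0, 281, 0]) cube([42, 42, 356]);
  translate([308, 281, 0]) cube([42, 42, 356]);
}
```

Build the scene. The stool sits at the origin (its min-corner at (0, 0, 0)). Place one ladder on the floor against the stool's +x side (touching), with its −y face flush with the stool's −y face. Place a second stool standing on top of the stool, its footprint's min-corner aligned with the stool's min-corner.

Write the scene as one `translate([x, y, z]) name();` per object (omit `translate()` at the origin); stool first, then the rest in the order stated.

stool();
translate([359, 0, 0]) ladder();
translate([0, 0, 417]) stool_2();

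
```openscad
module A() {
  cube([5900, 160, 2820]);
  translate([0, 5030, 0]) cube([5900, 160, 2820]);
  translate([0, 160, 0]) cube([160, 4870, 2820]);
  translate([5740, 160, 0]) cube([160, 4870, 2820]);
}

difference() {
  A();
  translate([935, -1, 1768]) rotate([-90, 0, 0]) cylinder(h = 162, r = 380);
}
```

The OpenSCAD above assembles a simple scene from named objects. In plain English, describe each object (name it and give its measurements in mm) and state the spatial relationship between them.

A is the wall frame of a small rectangular building: four walls, each 2820 mm tall and 160 mm thick, enclosing a footprint 5900 mm (x) by 5190 mm (y) outside-to-outside, with no floor or roof. The front and back walls (the −y and +y sides) span the full width; the two side walls fit between them.

The house frame has a circular hole of radius 380 mm through its front wall, centred at (x = 935, z = 1768).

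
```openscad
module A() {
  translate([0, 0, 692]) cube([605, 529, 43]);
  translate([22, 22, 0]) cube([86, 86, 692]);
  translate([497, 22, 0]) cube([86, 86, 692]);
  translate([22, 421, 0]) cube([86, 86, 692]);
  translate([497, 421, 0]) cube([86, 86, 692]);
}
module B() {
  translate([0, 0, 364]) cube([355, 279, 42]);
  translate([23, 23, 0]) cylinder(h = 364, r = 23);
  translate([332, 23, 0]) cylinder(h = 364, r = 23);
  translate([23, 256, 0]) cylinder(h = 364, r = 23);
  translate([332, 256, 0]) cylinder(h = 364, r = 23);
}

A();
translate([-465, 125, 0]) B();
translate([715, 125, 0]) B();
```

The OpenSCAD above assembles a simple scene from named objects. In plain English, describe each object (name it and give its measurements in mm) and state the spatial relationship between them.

A is a rectangular dining table. The top is 605×529×43 mm with its upper surface at z = 735 mm. It stands on four 86×86 mm square legs, each inset 22 mm from the nearest pair of top edges, running from the floor to the underside of the top.

B is a simple wooden stool: a rectangular seat 355 mm (x) by 279 mm (y), 42 mm thick, top face at z = 406 mm, on four round legs, each 46 mm in diameter. The legs rest on z = 0, each leg's axis is inset half a diameter from the nearest pair of seat edges (so the leg's bounding box is flush with the corner).

Two stools sit around the table at the −x, +x sides.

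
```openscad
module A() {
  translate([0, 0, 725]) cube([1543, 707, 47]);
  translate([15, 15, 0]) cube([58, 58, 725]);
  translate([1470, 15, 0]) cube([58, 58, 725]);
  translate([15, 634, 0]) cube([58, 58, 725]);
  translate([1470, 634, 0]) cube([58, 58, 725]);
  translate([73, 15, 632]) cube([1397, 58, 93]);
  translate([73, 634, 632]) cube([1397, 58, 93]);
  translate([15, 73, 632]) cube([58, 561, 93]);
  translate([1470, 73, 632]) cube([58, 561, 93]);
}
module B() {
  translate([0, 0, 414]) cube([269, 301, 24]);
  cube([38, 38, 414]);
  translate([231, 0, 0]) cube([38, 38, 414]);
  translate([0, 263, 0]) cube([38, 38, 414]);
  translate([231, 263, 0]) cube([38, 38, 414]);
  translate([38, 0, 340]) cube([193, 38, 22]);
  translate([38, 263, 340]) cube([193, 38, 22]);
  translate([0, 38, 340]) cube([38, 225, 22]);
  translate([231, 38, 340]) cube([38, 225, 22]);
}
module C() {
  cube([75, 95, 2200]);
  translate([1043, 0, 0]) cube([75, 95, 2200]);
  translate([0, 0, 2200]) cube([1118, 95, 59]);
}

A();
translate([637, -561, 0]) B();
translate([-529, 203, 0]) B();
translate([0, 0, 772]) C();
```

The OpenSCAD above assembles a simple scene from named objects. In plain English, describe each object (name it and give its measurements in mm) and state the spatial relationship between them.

A is a rectangular dining table. The top is 1543×707×47 mm with its upper surface at z = 772 mm. It stands on four 58×58 mm square legs, each inset 15 mm from the nearest pair of top edges, running from the floor to the underside of the top. Four apron rails, 58 mm thick and 93 mm tall, run between adjacent legs with their top edges flush with the underside of the top and their outer faces flush with the legs' outer faces.

B is a four-legged stool. The seat is a 269×301×24 mm slab whose top surface is at z = 438 mm; four square legs, each 38×38 mm in cross-section, run from the floor (z = 0) to the underside of the seat, each flush with a corner of the seat. Four stretchers, 38 mm wide and 22 mm tall, connect adjacent legs with their undersides at z = 340 mm, each running between the inner faces of the legs it joins and aligned with the legs' outer faces on the other axis.

C is a door frame. The clear opening is 968 mm wide and 2200 mm high. Two 75 mm wide jambs, 95 mm deep, stand either side of the opening from the floor to the top of the opening. A 59 mm thick head sits across the top of both jambs, spanning the full outside width of the frame.

Two stools sit around the table at the −y, −x sides. The door frame is on top of the table.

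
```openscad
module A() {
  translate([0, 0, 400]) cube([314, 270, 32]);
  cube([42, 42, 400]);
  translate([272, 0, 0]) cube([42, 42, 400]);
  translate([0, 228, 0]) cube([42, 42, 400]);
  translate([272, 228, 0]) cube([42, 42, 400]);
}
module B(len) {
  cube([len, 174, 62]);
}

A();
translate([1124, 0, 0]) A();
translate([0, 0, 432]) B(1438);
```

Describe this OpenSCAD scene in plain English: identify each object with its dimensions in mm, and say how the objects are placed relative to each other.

A is a four-legged stool. The seat is 314×270 mm, 32 mm thick, top at z = 432 mm. It stands on four square legs, each 42×42 mm in cross-section, from z = 0 to the seat underside, each flush with a corner of the seat.

B is a rectangular beam 1438 mm long (x), 174 mm deep (y), 62 mm thick (z).

The beam spans the tops of two stools placed 810 mm apart, resting at z = 432 mm.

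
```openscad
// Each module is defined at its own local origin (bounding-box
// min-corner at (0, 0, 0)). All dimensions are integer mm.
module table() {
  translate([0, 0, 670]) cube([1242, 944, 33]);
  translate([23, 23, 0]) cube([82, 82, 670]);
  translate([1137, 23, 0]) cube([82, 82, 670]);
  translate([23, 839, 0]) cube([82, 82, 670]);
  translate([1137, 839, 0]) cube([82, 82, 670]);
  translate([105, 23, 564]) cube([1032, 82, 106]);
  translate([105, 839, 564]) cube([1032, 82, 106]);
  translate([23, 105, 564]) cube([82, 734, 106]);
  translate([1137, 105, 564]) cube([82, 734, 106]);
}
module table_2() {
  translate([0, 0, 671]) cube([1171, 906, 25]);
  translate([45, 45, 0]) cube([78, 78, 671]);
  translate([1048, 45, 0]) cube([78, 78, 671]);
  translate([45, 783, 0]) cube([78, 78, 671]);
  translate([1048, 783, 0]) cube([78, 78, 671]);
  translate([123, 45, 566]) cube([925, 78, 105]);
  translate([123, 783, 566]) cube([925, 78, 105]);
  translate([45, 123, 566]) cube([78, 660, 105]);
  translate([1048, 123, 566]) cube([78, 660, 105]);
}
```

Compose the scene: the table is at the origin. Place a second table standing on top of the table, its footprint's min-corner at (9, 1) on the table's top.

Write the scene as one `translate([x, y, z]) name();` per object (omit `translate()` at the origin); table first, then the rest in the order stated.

table();
translate([9, 1, 703]) table_2();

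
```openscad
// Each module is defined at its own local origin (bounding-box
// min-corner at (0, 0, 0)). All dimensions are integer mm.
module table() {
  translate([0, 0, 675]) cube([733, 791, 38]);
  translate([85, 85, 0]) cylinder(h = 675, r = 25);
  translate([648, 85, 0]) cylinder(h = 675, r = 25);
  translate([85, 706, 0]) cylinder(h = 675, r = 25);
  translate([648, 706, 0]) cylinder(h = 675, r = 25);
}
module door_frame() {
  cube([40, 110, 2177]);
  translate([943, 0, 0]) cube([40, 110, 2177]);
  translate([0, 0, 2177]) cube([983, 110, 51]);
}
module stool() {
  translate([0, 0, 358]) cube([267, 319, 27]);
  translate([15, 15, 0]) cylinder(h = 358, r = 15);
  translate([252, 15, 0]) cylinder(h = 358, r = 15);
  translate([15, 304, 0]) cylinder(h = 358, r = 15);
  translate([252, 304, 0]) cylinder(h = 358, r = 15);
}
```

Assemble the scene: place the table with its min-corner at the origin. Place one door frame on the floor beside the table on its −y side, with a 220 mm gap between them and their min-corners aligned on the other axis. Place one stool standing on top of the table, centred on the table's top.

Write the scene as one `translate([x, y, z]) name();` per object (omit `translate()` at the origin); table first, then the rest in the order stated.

table();
translate([0, -330, 0]) door_frame();
translate([233, 236, 713]) stool();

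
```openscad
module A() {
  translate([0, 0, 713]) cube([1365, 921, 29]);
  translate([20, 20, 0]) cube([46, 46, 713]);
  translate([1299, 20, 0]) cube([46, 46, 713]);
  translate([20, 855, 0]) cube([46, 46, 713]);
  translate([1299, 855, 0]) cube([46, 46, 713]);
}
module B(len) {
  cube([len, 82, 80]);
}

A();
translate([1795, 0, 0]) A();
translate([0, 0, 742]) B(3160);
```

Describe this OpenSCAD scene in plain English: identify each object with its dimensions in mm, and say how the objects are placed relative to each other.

A is a table: top 1365 mm (x) × 921 mm (y), 29 mm thick, upper face at z = 742 mm, on four 46×46 mm square legs, each inset 20 mm from the nearest pair of top edges, running from z = 0 to the bottom of the top.

B is a rectangular beam 3160 mm long (x), 82 mm deep (y), 80 mm thick (z).

The beam spans the tops of two tables placed 430 mm apart, resting at z = 742 mm.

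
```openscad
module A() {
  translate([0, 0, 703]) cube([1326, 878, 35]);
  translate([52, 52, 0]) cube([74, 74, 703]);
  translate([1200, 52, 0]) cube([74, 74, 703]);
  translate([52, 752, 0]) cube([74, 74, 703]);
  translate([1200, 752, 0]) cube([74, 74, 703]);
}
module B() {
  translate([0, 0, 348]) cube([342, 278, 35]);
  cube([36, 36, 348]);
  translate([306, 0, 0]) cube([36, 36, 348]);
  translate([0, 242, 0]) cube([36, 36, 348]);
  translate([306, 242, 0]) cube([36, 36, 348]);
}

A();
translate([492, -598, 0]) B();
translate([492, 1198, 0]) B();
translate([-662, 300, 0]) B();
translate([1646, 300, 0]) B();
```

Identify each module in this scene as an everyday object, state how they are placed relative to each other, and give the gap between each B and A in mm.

Each stool's nearest face is 320 mm from the table's bounding box.

A is a table. B is a stool. Four stools sit around the table at the −y, +y, −x, +x sides. The gap between each stool and the table is 320 mm.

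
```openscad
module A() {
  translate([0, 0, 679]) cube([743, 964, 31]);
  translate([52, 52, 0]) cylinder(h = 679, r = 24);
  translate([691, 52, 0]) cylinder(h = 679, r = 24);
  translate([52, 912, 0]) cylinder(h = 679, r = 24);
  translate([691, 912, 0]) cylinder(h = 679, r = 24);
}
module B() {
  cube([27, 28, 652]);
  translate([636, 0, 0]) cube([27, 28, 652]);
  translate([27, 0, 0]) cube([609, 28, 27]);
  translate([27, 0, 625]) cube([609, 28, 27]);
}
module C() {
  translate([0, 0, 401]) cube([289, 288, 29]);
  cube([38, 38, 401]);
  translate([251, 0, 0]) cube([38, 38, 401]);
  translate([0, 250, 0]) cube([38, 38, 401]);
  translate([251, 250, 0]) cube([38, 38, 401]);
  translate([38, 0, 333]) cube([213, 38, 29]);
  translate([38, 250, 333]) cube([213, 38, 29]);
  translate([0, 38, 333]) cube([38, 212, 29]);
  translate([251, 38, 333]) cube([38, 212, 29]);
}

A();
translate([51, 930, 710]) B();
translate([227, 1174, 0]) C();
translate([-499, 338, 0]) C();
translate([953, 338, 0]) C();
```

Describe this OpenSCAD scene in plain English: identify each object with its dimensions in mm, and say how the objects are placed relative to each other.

A is a rectangular dining table. The top is 743×964×31 mm with its upper surface at z = 710 mm. It stands on four round legs of 48 mm diameter, each leg's bounding box inset 28 mm from the nearest pair of top edges, running from the floor to the underside of the top.

B is a rectangular picture frame lying in the x–z plane (depth along y). The opening is 609 mm wide (x) by 598 mm tall (z), surrounded by a border 27 mm wide on all four sides. The frame is 28 mm deep and is made of two full-height vertical stiles with two horizontal rails fitted between them.

C is a four-legged stool. The seat is 289×288 mm, 29 mm thick, top at z = 430 mm. It stands on four square legs, each 38×38 mm in cross-section, from z = 0 to the seat underside, each flush with a corner of the seat. Four stretchers, 38 mm wide and 29 mm tall, connect adjacent legs with their undersides at z = 333 mm, each running between the inner faces of the legs it joins and aligned with the legs' outer faces on the other axis.

The picture frame is on top of the table. Three stools sit around the table at the +y, −x, +x sides.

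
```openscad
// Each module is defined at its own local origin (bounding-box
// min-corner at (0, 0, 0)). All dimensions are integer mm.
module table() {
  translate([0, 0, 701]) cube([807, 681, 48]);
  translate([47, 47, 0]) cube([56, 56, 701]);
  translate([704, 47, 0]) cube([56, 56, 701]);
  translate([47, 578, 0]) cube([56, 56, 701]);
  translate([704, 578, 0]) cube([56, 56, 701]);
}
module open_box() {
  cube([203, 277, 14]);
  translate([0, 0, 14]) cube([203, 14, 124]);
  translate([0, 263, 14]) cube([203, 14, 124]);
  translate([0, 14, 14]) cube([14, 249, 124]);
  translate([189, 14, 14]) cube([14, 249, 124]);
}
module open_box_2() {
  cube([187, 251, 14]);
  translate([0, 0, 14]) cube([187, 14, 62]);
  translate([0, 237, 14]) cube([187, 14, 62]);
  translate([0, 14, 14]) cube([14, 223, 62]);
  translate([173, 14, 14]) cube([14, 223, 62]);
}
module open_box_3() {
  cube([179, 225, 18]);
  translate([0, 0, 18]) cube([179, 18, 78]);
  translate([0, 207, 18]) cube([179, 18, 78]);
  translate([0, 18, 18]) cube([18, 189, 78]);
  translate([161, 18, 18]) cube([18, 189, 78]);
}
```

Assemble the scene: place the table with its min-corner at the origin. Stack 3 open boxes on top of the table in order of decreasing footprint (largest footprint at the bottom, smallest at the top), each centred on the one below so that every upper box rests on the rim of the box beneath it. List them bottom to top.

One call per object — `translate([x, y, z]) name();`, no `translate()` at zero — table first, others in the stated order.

table();
translate([302, 202, 749]) open_box();
translate([310, 215, 887]) open_box_2();
translate([314, 228, 963]) open_box_3();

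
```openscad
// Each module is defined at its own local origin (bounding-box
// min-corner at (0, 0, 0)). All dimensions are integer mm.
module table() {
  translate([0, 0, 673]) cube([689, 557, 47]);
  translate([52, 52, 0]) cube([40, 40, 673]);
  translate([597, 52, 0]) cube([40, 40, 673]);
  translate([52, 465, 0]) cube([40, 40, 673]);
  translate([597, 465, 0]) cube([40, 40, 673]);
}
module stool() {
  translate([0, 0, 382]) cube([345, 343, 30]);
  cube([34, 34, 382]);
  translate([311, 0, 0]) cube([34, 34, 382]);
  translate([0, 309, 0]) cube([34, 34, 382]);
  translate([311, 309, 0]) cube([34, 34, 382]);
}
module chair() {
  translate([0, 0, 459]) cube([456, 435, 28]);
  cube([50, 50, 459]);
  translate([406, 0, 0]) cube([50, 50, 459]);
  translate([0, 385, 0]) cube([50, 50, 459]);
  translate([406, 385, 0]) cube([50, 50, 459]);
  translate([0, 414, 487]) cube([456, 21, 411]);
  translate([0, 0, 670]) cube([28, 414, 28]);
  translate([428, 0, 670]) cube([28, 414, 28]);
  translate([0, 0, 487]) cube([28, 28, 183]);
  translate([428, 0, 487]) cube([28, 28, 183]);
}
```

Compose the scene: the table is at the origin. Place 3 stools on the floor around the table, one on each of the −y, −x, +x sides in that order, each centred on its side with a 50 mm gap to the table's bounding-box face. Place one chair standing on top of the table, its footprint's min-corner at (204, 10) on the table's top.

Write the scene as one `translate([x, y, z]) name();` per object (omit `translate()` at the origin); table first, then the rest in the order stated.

table();
translate([172, -393, 0]) stool();
translate([-395, 107, 0]) stool();
translate([739, 107, 0]) stool();
translate([204, 10, 720]) chair();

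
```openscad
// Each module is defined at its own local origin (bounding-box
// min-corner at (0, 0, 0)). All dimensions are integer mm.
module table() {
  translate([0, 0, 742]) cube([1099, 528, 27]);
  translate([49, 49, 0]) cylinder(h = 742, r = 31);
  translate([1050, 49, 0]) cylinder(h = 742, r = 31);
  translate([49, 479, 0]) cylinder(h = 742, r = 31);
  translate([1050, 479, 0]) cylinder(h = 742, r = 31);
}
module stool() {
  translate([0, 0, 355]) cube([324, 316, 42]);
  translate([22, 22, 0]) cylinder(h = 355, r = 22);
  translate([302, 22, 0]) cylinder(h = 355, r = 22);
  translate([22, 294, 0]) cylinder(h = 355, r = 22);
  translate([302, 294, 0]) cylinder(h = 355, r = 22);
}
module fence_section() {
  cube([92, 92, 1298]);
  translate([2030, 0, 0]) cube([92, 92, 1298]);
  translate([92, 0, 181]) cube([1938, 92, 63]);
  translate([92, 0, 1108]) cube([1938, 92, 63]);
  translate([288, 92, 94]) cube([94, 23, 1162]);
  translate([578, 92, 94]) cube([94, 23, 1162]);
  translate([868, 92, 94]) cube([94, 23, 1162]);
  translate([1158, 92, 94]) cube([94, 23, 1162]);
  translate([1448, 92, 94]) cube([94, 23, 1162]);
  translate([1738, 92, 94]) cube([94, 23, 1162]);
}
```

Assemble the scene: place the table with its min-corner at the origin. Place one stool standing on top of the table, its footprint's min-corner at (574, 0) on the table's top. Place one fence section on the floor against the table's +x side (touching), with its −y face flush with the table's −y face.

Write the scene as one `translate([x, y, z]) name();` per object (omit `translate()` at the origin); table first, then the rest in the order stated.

table();
translate([574, 0, 769]) stool();
translate([1099, 0, 0]) fence_section();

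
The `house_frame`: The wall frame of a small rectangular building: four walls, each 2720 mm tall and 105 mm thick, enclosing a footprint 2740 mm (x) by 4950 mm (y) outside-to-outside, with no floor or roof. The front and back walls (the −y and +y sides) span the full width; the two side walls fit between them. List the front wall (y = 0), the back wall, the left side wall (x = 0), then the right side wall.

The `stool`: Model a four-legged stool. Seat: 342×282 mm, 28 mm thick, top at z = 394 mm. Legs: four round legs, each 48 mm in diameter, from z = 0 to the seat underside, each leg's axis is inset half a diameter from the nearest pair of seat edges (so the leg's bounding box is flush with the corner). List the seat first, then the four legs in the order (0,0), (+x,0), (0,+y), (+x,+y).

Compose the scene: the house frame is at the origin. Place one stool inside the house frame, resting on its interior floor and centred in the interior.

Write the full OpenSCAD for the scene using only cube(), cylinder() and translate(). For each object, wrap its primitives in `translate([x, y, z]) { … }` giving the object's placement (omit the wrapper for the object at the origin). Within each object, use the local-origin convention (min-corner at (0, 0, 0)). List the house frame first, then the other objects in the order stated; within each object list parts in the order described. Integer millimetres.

cube([2740, 105, 2720]);
translate([0, 4845, 0]) cube([2740, 105, 2720]);
translate([0, 105, 0]) cube([105, 4740, 2720]);
translate([2635, 105, 0]) cube([105, 4740, 2720]);
translate([1199, 2334, 0]) {
  translate([0, 0, 366]) cube([342, 282, 28]);
  translate([24, 24, 0]) cylinder(h = 366, r = 24);
  translate([318, 24, 0]) cylinder(h = 366, r = 24);
  translate([24, 258, 0]) cylinder(h = 366, r = 24);
  translate([318, 258, 0]) cylinder(h = 366, r = 24);
}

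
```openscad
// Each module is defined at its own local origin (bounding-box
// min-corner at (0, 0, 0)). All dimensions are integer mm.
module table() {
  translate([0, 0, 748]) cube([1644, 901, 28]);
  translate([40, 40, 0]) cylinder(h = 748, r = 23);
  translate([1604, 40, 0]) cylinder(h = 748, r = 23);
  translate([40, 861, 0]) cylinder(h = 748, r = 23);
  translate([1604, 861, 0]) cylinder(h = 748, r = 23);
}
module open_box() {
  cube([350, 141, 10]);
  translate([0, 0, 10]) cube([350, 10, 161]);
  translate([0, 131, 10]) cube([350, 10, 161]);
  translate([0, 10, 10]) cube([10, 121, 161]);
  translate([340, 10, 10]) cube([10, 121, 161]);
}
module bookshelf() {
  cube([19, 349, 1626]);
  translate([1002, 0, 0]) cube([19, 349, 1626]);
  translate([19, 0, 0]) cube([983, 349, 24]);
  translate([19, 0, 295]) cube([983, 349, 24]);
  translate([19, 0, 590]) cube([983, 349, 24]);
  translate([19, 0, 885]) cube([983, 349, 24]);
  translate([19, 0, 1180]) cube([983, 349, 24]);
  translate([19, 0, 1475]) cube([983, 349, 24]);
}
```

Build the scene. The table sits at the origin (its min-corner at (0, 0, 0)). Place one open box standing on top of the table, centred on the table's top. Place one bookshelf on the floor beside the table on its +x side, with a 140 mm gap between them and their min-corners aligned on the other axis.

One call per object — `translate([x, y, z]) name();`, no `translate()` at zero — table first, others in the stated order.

table();
translate([647, 380, 776]) open_box();
translate([1784, 0, 0]) bookshelf();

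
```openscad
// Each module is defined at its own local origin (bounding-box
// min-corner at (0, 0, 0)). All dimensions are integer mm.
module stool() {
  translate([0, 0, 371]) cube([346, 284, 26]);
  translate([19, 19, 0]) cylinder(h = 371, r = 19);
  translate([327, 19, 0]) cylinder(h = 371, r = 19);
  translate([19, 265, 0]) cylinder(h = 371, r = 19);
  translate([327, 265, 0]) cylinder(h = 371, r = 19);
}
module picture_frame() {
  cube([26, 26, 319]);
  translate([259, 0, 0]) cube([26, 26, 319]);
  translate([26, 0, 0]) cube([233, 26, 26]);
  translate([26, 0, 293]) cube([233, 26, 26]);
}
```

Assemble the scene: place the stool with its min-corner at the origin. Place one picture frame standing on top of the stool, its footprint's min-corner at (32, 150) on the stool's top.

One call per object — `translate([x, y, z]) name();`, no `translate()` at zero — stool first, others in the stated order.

stool();
translate([32, 150, 397]) picture_frame();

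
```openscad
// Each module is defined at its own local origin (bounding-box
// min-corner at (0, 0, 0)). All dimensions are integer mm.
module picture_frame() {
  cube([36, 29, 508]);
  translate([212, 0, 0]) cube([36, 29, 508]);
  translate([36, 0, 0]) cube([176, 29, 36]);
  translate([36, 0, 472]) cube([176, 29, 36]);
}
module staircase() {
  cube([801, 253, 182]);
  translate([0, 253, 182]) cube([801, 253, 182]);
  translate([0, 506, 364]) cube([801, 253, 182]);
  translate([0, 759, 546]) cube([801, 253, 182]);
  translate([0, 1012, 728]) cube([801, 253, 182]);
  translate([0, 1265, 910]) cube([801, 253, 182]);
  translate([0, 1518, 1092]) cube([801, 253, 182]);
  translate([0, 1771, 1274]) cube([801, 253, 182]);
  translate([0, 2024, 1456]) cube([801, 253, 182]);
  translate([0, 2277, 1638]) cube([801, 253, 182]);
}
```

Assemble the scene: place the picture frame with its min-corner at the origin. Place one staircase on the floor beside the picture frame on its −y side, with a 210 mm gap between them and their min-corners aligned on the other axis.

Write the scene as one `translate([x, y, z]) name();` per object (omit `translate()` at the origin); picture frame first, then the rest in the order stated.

picture_frame();
translate([0, -2740, 0]) staircase();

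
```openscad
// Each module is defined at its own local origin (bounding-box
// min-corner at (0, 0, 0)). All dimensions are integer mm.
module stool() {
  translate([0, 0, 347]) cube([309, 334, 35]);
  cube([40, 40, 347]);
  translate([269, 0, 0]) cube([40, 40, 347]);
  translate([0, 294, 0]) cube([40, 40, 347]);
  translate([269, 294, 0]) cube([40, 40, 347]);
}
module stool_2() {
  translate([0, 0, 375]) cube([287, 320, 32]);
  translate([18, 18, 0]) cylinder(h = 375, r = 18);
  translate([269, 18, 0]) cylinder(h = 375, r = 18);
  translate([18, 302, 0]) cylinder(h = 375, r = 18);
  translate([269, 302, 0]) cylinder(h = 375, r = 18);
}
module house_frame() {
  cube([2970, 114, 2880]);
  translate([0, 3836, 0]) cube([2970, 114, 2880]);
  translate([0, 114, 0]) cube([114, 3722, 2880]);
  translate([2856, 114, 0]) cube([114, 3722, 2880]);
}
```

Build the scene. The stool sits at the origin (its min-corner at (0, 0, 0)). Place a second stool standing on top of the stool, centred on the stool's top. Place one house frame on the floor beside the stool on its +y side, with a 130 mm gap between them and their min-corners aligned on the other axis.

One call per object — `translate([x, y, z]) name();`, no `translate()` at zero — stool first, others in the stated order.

stool();
translate([11, 7, 382]) stool_2();
translate([0, 464, 0]) house_frame();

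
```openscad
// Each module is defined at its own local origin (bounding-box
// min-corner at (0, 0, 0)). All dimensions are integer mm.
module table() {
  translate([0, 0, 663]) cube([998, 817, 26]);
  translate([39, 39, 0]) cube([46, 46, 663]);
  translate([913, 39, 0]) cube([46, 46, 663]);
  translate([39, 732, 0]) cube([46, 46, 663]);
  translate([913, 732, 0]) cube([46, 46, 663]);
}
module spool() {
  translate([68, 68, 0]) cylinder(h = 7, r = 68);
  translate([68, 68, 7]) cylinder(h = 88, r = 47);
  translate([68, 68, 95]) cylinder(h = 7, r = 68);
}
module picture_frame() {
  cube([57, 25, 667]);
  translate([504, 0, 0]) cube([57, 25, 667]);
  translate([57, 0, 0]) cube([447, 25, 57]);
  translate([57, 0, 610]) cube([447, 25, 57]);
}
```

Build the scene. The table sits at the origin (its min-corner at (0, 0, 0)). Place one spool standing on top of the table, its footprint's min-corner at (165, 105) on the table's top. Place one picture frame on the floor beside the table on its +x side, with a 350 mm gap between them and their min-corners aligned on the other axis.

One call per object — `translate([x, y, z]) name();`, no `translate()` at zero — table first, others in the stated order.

table();
translate([165, 105, 689]) spool();
translate([1348, 0, 0]) picture_frame();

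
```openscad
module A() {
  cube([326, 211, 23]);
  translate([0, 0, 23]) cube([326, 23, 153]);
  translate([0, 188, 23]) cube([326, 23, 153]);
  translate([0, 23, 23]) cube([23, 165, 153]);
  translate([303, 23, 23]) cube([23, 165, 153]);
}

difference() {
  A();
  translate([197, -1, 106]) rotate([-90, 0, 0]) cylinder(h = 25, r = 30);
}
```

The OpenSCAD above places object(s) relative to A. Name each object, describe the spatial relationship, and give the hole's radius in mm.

The subtracted cylinder has r = 30 mm.

A is an open box. The open box has a circular hole through its front wall. The hole's radius is 30 mm.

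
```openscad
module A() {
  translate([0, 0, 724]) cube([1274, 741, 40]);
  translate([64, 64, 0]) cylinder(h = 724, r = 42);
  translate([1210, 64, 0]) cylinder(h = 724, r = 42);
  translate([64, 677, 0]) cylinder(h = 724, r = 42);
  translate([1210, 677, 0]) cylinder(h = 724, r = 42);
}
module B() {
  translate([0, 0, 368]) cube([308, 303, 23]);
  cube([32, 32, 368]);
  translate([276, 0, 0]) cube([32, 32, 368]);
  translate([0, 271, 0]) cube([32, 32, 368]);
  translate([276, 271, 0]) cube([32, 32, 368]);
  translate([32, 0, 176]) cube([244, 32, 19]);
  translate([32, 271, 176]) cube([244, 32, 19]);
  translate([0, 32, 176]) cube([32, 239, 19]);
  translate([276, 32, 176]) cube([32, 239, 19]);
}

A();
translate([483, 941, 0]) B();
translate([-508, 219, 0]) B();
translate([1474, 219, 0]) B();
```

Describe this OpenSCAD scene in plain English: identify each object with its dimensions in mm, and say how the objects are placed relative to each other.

A is a rectangular dining table. The top is 1274×741×40 mm with its upper surface at z = 764 mm. It stands on four round legs of 84 mm diameter, each leg's bounding box inset 22 mm from the nearest pair of top edges, running from the floor to the underside of the top.

B is a four-legged stool. The seat is a 308×303×23 mm slab whose top surface is at z = 391 mm; four square legs, each 32×32 mm in cross-section, run from the floor (z = 0) to the underside of the seat, each flush with a corner of the seat. Four stretchers, 32 mm wide and 19 mm tall, connect adjacent legs with their undersides at z = 176 mm, each running between the inner faces of the legs it joins and aligned with the legs' outer faces on the other axis.

Three stools sit around the table at the +y, −x, +x sides.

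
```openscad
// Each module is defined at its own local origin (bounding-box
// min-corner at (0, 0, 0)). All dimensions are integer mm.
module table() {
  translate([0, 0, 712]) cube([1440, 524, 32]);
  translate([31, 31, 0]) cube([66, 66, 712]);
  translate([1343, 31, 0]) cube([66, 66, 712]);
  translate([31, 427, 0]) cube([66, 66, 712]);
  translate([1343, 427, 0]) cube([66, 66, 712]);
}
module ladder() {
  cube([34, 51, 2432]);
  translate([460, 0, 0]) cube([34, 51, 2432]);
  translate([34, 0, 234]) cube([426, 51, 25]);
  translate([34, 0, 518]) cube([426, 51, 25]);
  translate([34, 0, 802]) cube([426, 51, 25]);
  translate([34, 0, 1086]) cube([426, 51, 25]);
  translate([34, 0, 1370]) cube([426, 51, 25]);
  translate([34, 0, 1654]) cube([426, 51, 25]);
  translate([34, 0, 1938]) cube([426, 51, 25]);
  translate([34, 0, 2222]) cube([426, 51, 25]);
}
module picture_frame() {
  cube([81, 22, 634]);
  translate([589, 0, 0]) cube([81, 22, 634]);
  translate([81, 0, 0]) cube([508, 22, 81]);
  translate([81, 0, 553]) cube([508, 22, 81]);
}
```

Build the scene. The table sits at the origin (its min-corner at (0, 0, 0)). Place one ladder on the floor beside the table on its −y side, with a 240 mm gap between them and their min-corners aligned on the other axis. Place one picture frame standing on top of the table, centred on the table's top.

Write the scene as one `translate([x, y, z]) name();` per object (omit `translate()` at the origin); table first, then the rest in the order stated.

table();
translate([0, -291, 0]) ladder();
translate([385, 251, 744]) picture_frame();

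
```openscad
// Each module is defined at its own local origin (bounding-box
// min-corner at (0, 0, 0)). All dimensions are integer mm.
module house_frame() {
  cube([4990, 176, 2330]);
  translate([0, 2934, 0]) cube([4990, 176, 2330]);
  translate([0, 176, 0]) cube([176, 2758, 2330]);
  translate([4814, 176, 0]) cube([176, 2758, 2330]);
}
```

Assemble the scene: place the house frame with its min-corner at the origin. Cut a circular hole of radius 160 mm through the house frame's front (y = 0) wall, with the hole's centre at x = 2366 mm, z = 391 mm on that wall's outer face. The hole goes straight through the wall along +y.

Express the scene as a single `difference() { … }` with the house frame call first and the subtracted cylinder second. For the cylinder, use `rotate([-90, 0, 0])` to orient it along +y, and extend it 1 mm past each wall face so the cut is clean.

difference() {
  house_frame();
  translate([2366, -1, 391]) rotate([-90, 0, 0]) cylinder(h = 178, r = 160);
}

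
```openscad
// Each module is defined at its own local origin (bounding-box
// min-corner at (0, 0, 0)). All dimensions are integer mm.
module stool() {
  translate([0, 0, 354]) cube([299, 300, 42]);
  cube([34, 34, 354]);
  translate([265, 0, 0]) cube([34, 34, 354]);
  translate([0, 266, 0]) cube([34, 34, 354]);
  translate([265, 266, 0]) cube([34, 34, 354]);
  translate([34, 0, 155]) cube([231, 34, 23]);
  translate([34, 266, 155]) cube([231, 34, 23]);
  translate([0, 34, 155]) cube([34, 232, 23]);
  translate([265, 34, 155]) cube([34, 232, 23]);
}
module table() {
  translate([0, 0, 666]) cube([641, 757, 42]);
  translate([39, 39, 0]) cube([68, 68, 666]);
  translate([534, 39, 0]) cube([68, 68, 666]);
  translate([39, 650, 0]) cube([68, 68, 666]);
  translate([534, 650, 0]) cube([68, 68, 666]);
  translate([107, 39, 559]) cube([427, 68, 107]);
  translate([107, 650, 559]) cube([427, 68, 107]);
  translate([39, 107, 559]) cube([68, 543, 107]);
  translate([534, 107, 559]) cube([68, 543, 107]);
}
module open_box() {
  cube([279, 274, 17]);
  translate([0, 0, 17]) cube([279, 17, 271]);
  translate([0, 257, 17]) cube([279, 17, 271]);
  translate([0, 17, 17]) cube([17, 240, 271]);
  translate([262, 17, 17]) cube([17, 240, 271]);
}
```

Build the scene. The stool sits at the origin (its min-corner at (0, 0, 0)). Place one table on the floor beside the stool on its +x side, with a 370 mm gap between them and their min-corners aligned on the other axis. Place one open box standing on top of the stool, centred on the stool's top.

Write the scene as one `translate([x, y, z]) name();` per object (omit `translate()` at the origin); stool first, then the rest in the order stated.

stool();
translate([669, 0, 0]) table();
translate([10, 13, 396]) open_box();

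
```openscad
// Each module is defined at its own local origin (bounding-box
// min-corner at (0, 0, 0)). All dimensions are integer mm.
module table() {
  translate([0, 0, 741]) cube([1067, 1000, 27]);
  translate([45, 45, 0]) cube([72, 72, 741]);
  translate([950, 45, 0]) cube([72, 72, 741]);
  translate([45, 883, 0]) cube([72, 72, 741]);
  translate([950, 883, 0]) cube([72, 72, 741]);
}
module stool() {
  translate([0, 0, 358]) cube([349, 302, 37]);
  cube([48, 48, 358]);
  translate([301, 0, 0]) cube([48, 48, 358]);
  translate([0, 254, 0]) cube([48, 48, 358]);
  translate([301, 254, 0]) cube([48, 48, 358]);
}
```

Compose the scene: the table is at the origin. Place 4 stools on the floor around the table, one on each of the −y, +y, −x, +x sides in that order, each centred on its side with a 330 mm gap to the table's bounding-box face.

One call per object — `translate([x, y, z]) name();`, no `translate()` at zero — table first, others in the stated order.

table();
translate([359, -632, 0]) stool();
translate([359, 1330, 0]) stool();
translate([-679, 349, 0]) stool();
translate([1397, 349, 0]) stool();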